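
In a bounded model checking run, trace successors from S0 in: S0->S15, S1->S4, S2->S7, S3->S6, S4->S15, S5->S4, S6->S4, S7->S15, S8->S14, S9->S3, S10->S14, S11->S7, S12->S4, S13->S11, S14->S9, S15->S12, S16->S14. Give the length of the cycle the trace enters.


Trace from S0 until a state repeats:
  S0 -> S15 -> S12 -> S4 -> S15
S15 first seen at step 1, revisited at step 4.
Cycle length = 4 - 1 = 3

3


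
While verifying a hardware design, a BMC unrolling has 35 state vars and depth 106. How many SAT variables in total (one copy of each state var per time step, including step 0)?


BMC unrolls to depth k, creating one copy of each state var for steps 0..k.
Step count = 106 + 1 = 107 (steps 0 through 106)
Vars per step = 35
Total = 35 * 107 = 3745

3745


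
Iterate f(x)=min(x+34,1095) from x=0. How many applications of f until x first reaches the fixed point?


Step 1: x=0, cap=1095, increment=34
Step 2: x grows by 34 each step until capped at 1095; fixed point is x=1095
Step 3: iterations = ceil(1095/34) = 33

33


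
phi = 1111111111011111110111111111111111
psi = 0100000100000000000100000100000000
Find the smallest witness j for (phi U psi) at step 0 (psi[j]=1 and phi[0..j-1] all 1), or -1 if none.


(phi U psi) at 0: need smallest j with psi[j]=1 and phi[i]=1 for all i in [0,j).
Scan from step 0:
  step 0: phi=1, psi=0 -> continue
  step 1: psi=1 and phi held for [0,1) -> witness found
Witness step = 1

1


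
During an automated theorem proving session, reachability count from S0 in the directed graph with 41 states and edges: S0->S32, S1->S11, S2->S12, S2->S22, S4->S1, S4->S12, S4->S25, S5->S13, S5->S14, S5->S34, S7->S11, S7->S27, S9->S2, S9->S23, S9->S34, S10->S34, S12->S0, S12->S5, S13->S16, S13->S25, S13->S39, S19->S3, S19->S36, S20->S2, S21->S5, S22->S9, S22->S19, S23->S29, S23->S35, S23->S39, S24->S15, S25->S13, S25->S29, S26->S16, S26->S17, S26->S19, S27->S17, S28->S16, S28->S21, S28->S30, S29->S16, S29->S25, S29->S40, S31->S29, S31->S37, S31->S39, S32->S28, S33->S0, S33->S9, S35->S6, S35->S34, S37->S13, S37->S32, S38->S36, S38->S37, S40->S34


BFS from S0:
  layer 0: {S0}
  layer 1: {S32}
  layer 2: {S28}
  layer 3: {S16, S21, S30}
  layer 4: {S5}
  layer 5: {S13, S14, S34}
  layer 6: {S25, S39}
  layer 7: {S29}
  layer 8: {S40}
Reachable set: {S0, S5, S13, S14, S16, S21, S25, S28, S29, S30, S32, S34, S39, S40}
Count = 14

14


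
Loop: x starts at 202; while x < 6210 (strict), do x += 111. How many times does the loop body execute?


Step 1: x goes from 202 toward 6210 by 111; the body runs while x<6210, so iterations = ceil((bound-start)/step)
Step 2: Distance=6008
Step 3: ceil(6008/111)=55

55


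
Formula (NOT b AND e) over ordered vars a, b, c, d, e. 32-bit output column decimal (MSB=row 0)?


Formula: (NOT b AND e) over a, b, c, d, e (32 rows)
Evaluate each row (bits = a,b,c,d,e, MSB first):
  row 0 [00000]: (NOT 0 AND 0) -> 0
  row 1 [00001]: (NOT 0 AND 1) -> 1
  row 2 [00010]: (NOT 0 AND 0) -> 0
  row 3 [00011]: (NOT 0 AND 1) -> 1
  row 4 [00100]: (NOT 0 AND 0) -> 0
  row 5 [00101]: (NOT 0 AND 1) -> 1
  row 6 [00110]: (NOT 0 AND 0) -> 0
  row 7 [00111]: (NOT 0 AND 1) -> 1
  row 8 [01000]: (NOT 1 AND 0) -> 0
  row 9 [01001]: (NOT 1 AND 1) -> 0
  row 10 [01010]: (NOT 1 AND 0) -> 0
  row 11 [01011]: (NOT 1 AND 1) -> 0
  row 12 [01100]: (NOT 1 AND 0) -> 0
  row 13 [01101]: (NOT 1 AND 1) -> 0
  row 14 [01110]: (NOT 1 AND 0) -> 0
  row 15 [01111]: (NOT 1 AND 1) -> 0
  row 16 [10000]: (NOT 0 AND 0) -> 0
  row 17 [10001]: (NOT 0 AND 1) -> 1
  row 18 [10010]: (NOT 0 AND 0) -> 0
  row 19 [10011]: (NOT 0 AND 1) -> 1
  row 20 [10100]: (NOT 0 AND 0) -> 0
  row 21 [10101]: (NOT 0 AND 1) -> 1
  row 22 [10110]: (NOT 0 AND 0) -> 0
  row 23 [10111]: (NOT 0 AND 1) -> 1
  row 24 [11000]: (NOT 1 AND 0) -> 0
  row 25 [11001]: (NOT 1 AND 1) -> 0
  row 26 [11010]: (NOT 1 AND 0) -> 0
  row 27 [11011]: (NOT 1 AND 1) -> 0
  row 28 [11100]: (NOT 1 AND 0) -> 0
  row 29 [11101]: (NOT 1 AND 1) -> 0
  row 30 [11110]: (NOT 1 AND 0) -> 0
  row 31 [11111]: (NOT 1 AND 1) -> 0
Full result column, 4 rows per line (a,b,c fixed per line; d,e runs 00..11 left to right):
  rows 0-3 [a,b,c=000]: 0101  = hex 5
  rows 4-7 [a,b,c=001]: 0101  = hex 5
  rows 8-11 [a,b,c=010]: 0000  = hex 0
  rows 12-15 [a,b,c=011]: 0000  = hex 0
  rows 16-19 [a,b,c=100]: 0101  = hex 5
  rows 20-23 [a,b,c=101]: 0101  = hex 5
  rows 24-27 [a,b,c=110]: 0000  = hex 0
  rows 28-31 [a,b,c=111]: 0000  = hex 0
Output column (row 0 .. row 31) = 01010101000000000101010100000000
Output column grouped in 4s = 0101 0101 0000 0000 0101 0101 0000 0000 = 0x55005500
Convert to decimal digit by digit (value = value*16 + digit):
  5 -> 5
  5*16 + 5 = 85
  85*16 + 0 = 1360
  1360*16 + 0 = 21760
  21760*16 + 5 = 348165
  348165*16 + 5 = 5570645
  5570645*16 + 0 = 89130320
  89130320*16 + 0 = 1426085120
Decimal = 1426085120

1426085120


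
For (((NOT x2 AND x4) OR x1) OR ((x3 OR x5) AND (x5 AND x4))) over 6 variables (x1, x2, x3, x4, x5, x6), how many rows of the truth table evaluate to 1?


Formula: (((NOT x2 AND x4) OR x1) OR ((x3 OR x5) AND (x5 AND x4))) over 6 vars (64 rows)
Evaluate each row (x1, x2, x3, x4, x5, x6 as bits, MSB first):
  row 0 [000000]: (((NOT 0 AND 0) OR 0) OR ((0 OR 0) AND (0 AND 0))) -> 0
  row 1 [000001]: (((NOT 0 AND 0) OR 0) OR ((0 OR 0) AND (0 AND 0))) -> 0
  row 2 [000010]: (((NOT 0 AND 0) OR 0) OR ((0 OR 1) AND (1 AND 0))) -> 0
  row 3 [000011]: (((NOT 0 AND 0) OR 0) OR ((0 OR 1) AND (1 AND 0))) -> 0
  row 4 [000100]: (((NOT 0 AND 1) OR 0) OR ((0 OR 0) AND (0 AND 1))) -> 1
  (every remaining row is evaluated the same way; all 64 results are listed next)
Full result column, 8 rows per line (x1,x2,x3 fixed per line; x4,x5,x6 runs 000..111 left to right):
  rows 0-7 [x1,x2,x3=000]: 00001111  (ones: 4)
  rows 8-15 [x1,x2,x3=001]: 00001111  (ones: 4)
  rows 16-23 [x1,x2,x3=010]: 00000011  (ones: 2)
  rows 24-31 [x1,x2,x3=011]: 00000011  (ones: 2)
  rows 32-39 [x1,x2,x3=100]: 11111111  (ones: 8)
  rows 40-47 [x1,x2,x3=101]: 11111111  (ones: 8)
  rows 48-55 [x1,x2,x3=110]: 11111111  (ones: 8)
  rows 56-63 [x1,x2,x3=111]: 11111111  (ones: 8)
Count of 1-rows = 4+4+2+2+8+8+8+8 = 44

44


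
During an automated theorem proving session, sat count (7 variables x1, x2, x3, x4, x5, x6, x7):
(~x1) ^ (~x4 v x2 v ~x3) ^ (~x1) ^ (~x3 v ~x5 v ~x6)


CNF with 4 clauses over 7 vars (128 assignments).
An assignment satisfies CNF iff every clause has >=1 true literal.
Check each row (bits = x1,x2,x3,x4,x5,x6,x7; clause T/F shown):
  row 0 [0000000]: clauses=TTTT -> 1
  row 1 [0000001]: clauses=TTTT -> 1
  row 2 [0000010]: clauses=TTTT -> 1
  row 3 [0000011]: clauses=TTTT -> 1
  row 4 [0000100]: clauses=TTTT -> 1
  (every remaining row is evaluated the same way; all 128 results are listed next)
Full result column, 8 rows per line (x1,x2,x3,x4 fixed per line; x5,x6,x7 runs 000..111 left to right):
  rows 0-7 [x1,x2,x3,x4=0000]: 11111111  (ones: 8)
  rows 8-15 [x1,x2,x3,x4=0001]: 11111111  (ones: 8)
  rows 16-23 [x1,x2,x3,x4=0010]: 11111100  (ones: 6)
  rows 24-31 [x1,x2,x3,x4=0011]: 00000000  (ones: 0)
  rows 32-39 [x1,x2,x3,x4=0100]: 11111111  (ones: 8)
  rows 40-47 [x1,x2,x3,x4=0101]: 11111111  (ones: 8)
  rows 48-55 [x1,x2,x3,x4=0110]: 11111100  (ones: 6)
  rows 56-63 [x1,x2,x3,x4=0111]: 11111100  (ones: 6)
  rows 64-71 [x1,x2,x3,x4=1000]: 00000000  (ones: 0)
  rows 72-79 [x1,x2,x3,x4=1001]: 00000000  (ones: 0)
  rows 80-87 [x1,x2,x3,x4=1010]: 00000000  (ones: 0)
  rows 88-95 [x1,x2,x3,x4=1011]: 00000000  (ones: 0)
  rows 96-103 [x1,x2,x3,x4=1100]: 00000000  (ones: 0)
  rows 104-111 [x1,x2,x3,x4=1101]: 00000000  (ones: 0)
  rows 112-119 [x1,x2,x3,x4=1110]: 00000000  (ones: 0)
  rows 120-127 [x1,x2,x3,x4=1111]: 00000000  (ones: 0)
Satisfying assignments = 8+8+6+0+8+8+6+6+0+0+0+0+0+0+0+0 = 50

50


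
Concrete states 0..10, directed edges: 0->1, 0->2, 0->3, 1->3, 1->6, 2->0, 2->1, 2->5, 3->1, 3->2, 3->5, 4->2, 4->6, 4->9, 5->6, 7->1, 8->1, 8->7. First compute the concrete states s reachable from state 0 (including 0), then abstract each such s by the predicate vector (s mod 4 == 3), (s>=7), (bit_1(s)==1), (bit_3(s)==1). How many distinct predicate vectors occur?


BFS from 0:
Concrete reachable: {0, 1, 2, 3, 5, 6}
Abstract via predicates (s mod 4 == 3), (s>=7), (bit_1(s)==1), (bit_3(s)==1):
  (0,0,0,0) <- {0, 1, 5}
  (0,0,1,0) <- {2, 6}
  (1,0,1,0) <- {3}
Distinct abstract states = 3

3


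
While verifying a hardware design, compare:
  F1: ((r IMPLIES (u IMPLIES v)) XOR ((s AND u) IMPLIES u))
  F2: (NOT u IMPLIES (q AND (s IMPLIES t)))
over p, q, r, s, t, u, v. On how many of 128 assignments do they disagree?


F1 = ((r IMPLIES (u IMPLIES v)) XOR ((s AND u) IMPLIES u))
F2 = (NOT u IMPLIES (q AND (s IMPLIES t)))
Evaluate both on each of 128 rows (bits = p,q,r,s,t,u,v):
  row 0 [0000000]: F1=0 F2=0 -> 0
  row 1 [0000001]: F1=0 F2=0 -> 0
  row 2 [0000010]: F1=0 F2=1 (differ) -> 1
  row 3 [0000011]: F1=0 F2=1 (differ) -> 1
  row 4 [0000100]: F1=0 F2=0 -> 0
  (every remaining row is evaluated the same way; all 128 results are listed next)
Full result column, 8 rows per line (p,q,r,s fixed per line; t,u,v runs 000..111 left to right):
  rows 0-7 [p,q,r,s=0000]: 00110011  (ones: 4)
  rows 8-15 [p,q,r,s=0001]: 00110011  (ones: 4)
  rows 16-23 [p,q,r,s=0010]: 00010001  (ones: 2)
  rows 24-31 [p,q,r,s=0011]: 00010001  (ones: 2)
  rows 32-39 [p,q,r,s=0100]: 11111111  (ones: 8)
  rows 40-47 [p,q,r,s=0101]: 00111111  (ones: 6)
  rows 48-55 [p,q,r,s=0110]: 11011101  (ones: 6)
  rows 56-63 [p,q,r,s=0111]: 00011101  (ones: 4)
  rows 64-71 [p,q,r,s=1000]: 00110011  (ones: 4)
  rows 72-79 [p,q,r,s=1001]: 00110011  (ones: 4)
  rows 80-87 [p,q,r,s=1010]: 00010001  (ones: 2)
  rows 88-95 [p,q,r,s=1011]: 00010001  (ones: 2)
  rows 96-103 [p,q,r,s=1100]: 11111111  (ones: 8)
  rows 104-111 [p,q,r,s=1101]: 00111111  (ones: 6)
  rows 112-119 [p,q,r,s=1110]: 11011101  (ones: 6)
  rows 120-127 [p,q,r,s=1111]: 00011101  (ones: 4)
Disagreements = 4+4+2+2+8+6+6+4+4+4+2+2+8+6+6+4 = 72

72


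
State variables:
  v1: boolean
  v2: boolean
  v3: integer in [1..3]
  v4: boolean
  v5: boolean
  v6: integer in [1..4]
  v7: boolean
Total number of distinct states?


State space = product of domain sizes of all variables.
Domain sizes:
  v1 (boolean): 2
  v2 (boolean): 2
  v3 (integer in [1..3]): 3
  v4 (boolean): 2
  v5 (boolean): 2
  v6 (integer in [1..4]): 4
  v7 (boolean): 2
Product = 2 * 2 * 3 * 2 * 2 * 4 * 2 = 384

384


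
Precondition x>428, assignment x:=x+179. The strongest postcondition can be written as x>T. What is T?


Formula: sp(P, x:=E) = exists old_x. (x = E[old_x/x]) AND P[old_x/x] (old_x is the value of x before the assignment; eliminate old_x by solving x = E[old_x/x] for old_x)
Step 1: Precondition P: x>428, i.e. old_x > 428
Step 2: Assignment gives x = old_x + 179, so old_x = x - 179
Step 3: Substitute into P: x - 179 > 428
Step 4: Simplify: x > 428+179 = 607

607


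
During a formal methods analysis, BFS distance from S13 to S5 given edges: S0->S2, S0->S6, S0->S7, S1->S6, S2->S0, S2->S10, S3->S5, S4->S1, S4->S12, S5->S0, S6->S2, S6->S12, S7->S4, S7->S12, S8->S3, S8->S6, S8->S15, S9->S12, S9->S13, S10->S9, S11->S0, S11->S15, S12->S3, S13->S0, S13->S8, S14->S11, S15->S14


BFS layer-by-layer from S13:
  dist 0: {S13}
  dist 1: {S0, S8}
  dist 2: {S2, S3, S6, S7, S15}
  dist 3: {S4, S5, S10, S12, S14}
  -> S5 reached at distance 3
Shortest path length = 3

3


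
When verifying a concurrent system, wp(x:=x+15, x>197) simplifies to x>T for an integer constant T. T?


Formula: wp(x:=E, P) = P[E/x] (substitute E for x in postcondition)
Step 1: Postcondition: x>197
Step 2: Substitute x+15 for x: x+15>197
Step 3: Solve for x: x > 197-15 = 182

182


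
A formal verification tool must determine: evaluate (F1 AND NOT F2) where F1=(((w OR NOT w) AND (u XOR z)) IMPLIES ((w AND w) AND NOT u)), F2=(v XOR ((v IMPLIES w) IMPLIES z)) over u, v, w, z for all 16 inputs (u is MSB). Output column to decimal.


F1 = (((w OR NOT w) AND (u XOR z)) IMPLIES ((w AND w) AND NOT u))
F2 = (v XOR ((v IMPLIES w) IMPLIES z))
Counterexample to F1=>F2 is where F1=1 and F2=0.
Evaluate each row (bits = u,v,w,z, MSB first):
  row 0 [0000]: F1=1 F2=0 -> F1&~F2 -> 1
  row 1 [0001]: F1=0 F2=1 -> F1&~F2 -> 0
  row 2 [0010]: F1=1 F2=0 -> F1&~F2 -> 1
  row 3 [0011]: F1=1 F2=1 -> F1&~F2 -> 0
  row 4 [0100]: F1=1 F2=0 -> F1&~F2 -> 1
  row 5 [0101]: F1=0 F2=0 -> F1&~F2 -> 0
  row 6 [0110]: F1=1 F2=1 -> F1&~F2 -> 0
  row 7 [0111]: F1=1 F2=0 -> F1&~F2 -> 1
  row 8 [1000]: F1=0 F2=0 -> F1&~F2 -> 0
  row 9 [1001]: F1=1 F2=1 -> F1&~F2 -> 0
  row 10 [1010]: F1=0 F2=0 -> F1&~F2 -> 0
  row 11 [1011]: F1=1 F2=1 -> F1&~F2 -> 0
  row 12 [1100]: F1=0 F2=0 -> F1&~F2 -> 0
  row 13 [1101]: F1=1 F2=0 -> F1&~F2 -> 1
  row 14 [1110]: F1=0 F2=1 -> F1&~F2 -> 0
  row 15 [1111]: F1=1 F2=0 -> F1&~F2 -> 1
Full result column, 4 rows per line (u,v fixed per line; w,z runs 00..11 left to right):
  rows 0-3 [u,v=00]: 1010  = hex A
  rows 4-7 [u,v=01]: 1001  = hex 9
  rows 8-11 [u,v=10]: 0000  = hex 0
  rows 12-15 [u,v=11]: 0101  = hex 5
Counterexample vector (row 0 .. row 15) = 1010100100000101
Output column grouped in 4s = 1010 1001 0000 0101 = 0xA905
Convert to decimal digit by digit (value = value*16 + digit):
  A -> 10
  10*16 + 9 = 169
  169*16 + 0 = 2704
  2704*16 + 5 = 43269
Decimal = 43269

43269


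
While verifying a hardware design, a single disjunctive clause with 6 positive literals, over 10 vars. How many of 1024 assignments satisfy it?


Step 1: Total=2^10=1024
Step 2: Unsat when all 6 false: 2^4=16
Step 3: Sat=1024-16=1008

1008


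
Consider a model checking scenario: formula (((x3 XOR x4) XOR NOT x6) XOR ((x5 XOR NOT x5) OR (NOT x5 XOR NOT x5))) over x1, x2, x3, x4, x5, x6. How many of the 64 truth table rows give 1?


Formula: (((x3 XOR x4) XOR NOT x6) XOR ((x5 XOR NOT x5) OR (NOT x5 XOR NOT x5))) over 6 vars (64 rows)
Evaluate each row (x1, x2, x3, x4, x5, x6 as bits, MSB first):
  row 0 [000000]: (((0 XOR 0) XOR NOT 0) XOR ((0 XOR NOT 0) OR (NOT 0 XOR NOT 0))) -> 0
  row 1 [000001]: (((0 XOR 0) XOR NOT 1) XOR ((0 XOR NOT 0) OR (NOT 0 XOR NOT 0))) -> 1
  row 2 [000010]: (((0 XOR 0) XOR NOT 0) XOR ((1 XOR NOT 1) OR (NOT 1 XOR NOT 1))) -> 0
  row 3 [000011]: (((0 XOR 0) XOR NOT 1) XOR ((1 XOR NOT 1) OR (NOT 1 XOR NOT 1))) -> 1
  row 4 [000100]: (((0 XOR 1) XOR NOT 0) XOR ((0 XOR NOT 0) OR (NOT 0 XOR NOT 0))) -> 1
  (every remaining row is evaluated the same way; all 64 results are listed next)
Full result column, 8 rows per line (x1,x2,x3 fixed per line; x4,x5,x6 runs 000..111 left to right):
  rows 0-7 [x1,x2,x3=000]: 01011010  (ones: 4)
  rows 8-15 [x1,x2,x3=001]: 10100101  (ones: 4)
  rows 16-23 [x1,x2,x3=010]: 01011010  (ones: 4)
  rows 24-31 [x1,x2,x3=011]: 10100101  (ones: 4)
  rows 32-39 [x1,x2,x3=100]: 01011010  (ones: 4)
  rows 40-47 [x1,x2,x3=101]: 10100101  (ones: 4)
  rows 48-55 [x1,x2,x3=110]: 01011010  (ones: 4)
  rows 56-63 [x1,x2,x3=111]: 10100101  (ones: 4)
Count of 1-rows = 4+4+4+4+4+4+4+4 = 32

32


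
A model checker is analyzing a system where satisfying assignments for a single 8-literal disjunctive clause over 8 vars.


Step 1: Total=2^8=256
Step 2: Unsat when all 8 false: 2^0=1
Step 3: Sat=256-1=255

255


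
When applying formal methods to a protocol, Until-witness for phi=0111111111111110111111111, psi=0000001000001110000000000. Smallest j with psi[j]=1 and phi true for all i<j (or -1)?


(phi U psi) at 0: need smallest j with psi[j]=1 and phi[i]=1 for all i in [0,j).
Scan from step 0:
  step 0: phi=0 -> phi-prefix broken from here
  step 6: psi=1 but phi already failed -> not a witness
  step 12: psi=1 but phi already failed -> not a witness
  step 13: psi=1 but phi already failed -> not a witness
  step 14: psi=1 but phi already failed -> not a witness
  end of trace: no witness -> -1
Witness step = -1

-1


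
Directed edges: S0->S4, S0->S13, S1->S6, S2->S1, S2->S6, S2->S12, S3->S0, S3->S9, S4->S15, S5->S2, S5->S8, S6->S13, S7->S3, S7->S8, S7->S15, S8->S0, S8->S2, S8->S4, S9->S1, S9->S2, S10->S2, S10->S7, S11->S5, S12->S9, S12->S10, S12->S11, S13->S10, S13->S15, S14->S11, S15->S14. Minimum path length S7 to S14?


BFS layer-by-layer from S7:
  dist 0: {S7}
  dist 1: {S3, S8, S15}
  dist 2: {S0, S2, S4, S9, S14}
  -> S14 reached at distance 2
Shortest path length = 2

2


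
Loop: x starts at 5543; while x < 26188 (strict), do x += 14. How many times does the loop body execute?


Step 1: x goes from 5543 toward 26188 by 14; the body runs while x<26188, so iterations = ceil((bound-start)/step)
Step 2: Distance=20645
Step 3: ceil(20645/14)=1475

1475


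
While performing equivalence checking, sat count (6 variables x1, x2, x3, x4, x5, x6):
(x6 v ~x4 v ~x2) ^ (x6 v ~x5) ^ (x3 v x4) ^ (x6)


CNF with 4 clauses over 6 vars (64 assignments).
An assignment satisfies CNF iff every clause has >=1 true literal.
Check each row (bits = x1,x2,x3,x4,x5,x6; clause T/F shown):
  row 0 [000000]: clauses=TTFF -> 0
  row 1 [000001]: clauses=TTFT -> 0
  row 2 [000010]: clauses=TFFF -> 0
  row 3 [000011]: clauses=TTFT -> 0
  row 4 [000100]: clauses=TTTF -> 0
  (every remaining row is evaluated the same way; all 64 results are listed next)
Full result column, 8 rows per line (x1,x2,x3 fixed per line; x4,x5,x6 runs 000..111 left to right):
  rows 0-7 [x1,x2,x3=000]: 00000101  (ones: 2)
  rows 8-15 [x1,x2,x3=001]: 01010101  (ones: 4)
  rows 16-23 [x1,x2,x3=010]: 00000101  (ones: 2)
  rows 24-31 [x1,x2,x3=011]: 01010101  (ones: 4)
  rows 32-39 [x1,x2,x3=100]: 00000101  (ones: 2)
  rows 40-47 [x1,x2,x3=101]: 01010101  (ones: 4)
  rows 48-55 [x1,x2,x3=110]: 00000101  (ones: 2)
  rows 56-63 [x1,x2,x3=111]: 01010101  (ones: 4)
Satisfying assignments = 2+4+2+4+2+4+2+4 = 24

24


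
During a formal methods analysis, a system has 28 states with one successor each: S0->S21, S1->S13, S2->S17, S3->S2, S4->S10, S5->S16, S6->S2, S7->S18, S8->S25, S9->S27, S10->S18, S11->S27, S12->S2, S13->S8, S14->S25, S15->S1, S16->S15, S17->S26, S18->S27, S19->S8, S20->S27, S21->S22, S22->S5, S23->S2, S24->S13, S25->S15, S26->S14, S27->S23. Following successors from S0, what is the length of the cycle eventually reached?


Trace from S0 until a state repeats:
  S0 -> S21 -> S22 -> S5 -> S16 -> S15 -> S1 -> S13 -> S8 -> S25 -> S15
S15 first seen at step 5, revisited at step 10.
Cycle length = 10 - 5 = 5

5


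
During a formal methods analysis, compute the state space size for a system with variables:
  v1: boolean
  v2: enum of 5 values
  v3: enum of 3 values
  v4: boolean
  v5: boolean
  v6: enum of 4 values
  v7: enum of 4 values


State space = product of domain sizes of all variables.
Domain sizes:
  v1 (boolean): 2
  v2 (enum of 5 values): 5
  v3 (enum of 3 values): 3
  v4 (boolean): 2
  v5 (boolean): 2
  v6 (enum of 4 values): 4
  v7 (enum of 4 values): 4
Product = 2 * 5 * 3 * 2 * 2 * 4 * 4 = 1920

1920


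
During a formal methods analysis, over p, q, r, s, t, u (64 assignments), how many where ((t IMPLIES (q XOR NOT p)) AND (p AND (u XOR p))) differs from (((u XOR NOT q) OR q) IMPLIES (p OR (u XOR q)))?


F1 = ((t IMPLIES (q XOR NOT p)) AND (p AND (u XOR p)))
F2 = (((u XOR NOT q) OR q) IMPLIES (p OR (u XOR q)))
Evaluate both on each of 64 rows (bits = p,q,r,s,t,u):
  row 0 [000000]: F1=0 F2=0 -> 0
  row 1 [000001]: F1=0 F2=1 (differ) -> 1
  row 2 [000010]: F1=0 F2=0 -> 0
  row 3 [000011]: F1=0 F2=1 (differ) -> 1
  row 4 [000100]: F1=0 F2=0 -> 0
  (every remaining row is evaluated the same way; all 64 results are listed next)
Full result column, 8 rows per line (p,q,r fixed per line; s,t,u runs 000..111 left to right):
  rows 0-7 [p,q,r=000]: 01010101  (ones: 4)
  rows 8-15 [p,q,r=001]: 01010101  (ones: 4)
  rows 16-23 [p,q,r=010]: 10101010  (ones: 4)
  rows 24-31 [p,q,r=011]: 10101010  (ones: 4)
  rows 32-39 [p,q,r=100]: 01110111  (ones: 6)
  rows 40-47 [p,q,r=101]: 01110111  (ones: 6)
  rows 48-55 [p,q,r=110]: 01010101  (ones: 4)
  rows 56-63 [p,q,r=111]: 01010101  (ones: 4)
Disagreements = 4+4+4+4+6+6+4+4 = 36

36


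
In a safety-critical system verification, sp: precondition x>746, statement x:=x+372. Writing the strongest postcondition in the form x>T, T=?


Formula: sp(P, x:=E) = exists old_x. (x = E[old_x/x]) AND P[old_x/x] (old_x is the value of x before the assignment; eliminate old_x by solving x = E[old_x/x] for old_x)
Step 1: Precondition P: x>746, i.e. old_x > 746
Step 2: Assignment gives x = old_x + 372, so old_x = x - 372
Step 3: Substitute into P: x - 372 > 746
Step 4: Simplify: x > 746+372 = 1118

1118


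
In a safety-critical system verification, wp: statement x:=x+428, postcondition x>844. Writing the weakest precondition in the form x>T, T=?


Formula: wp(x:=E, P) = P[E/x] (substitute E for x in postcondition)
Step 1: Postcondition: x>844
Step 2: Substitute x+428 for x: x+428>844
Step 3: Solve for x: x > 844-428 = 416

416


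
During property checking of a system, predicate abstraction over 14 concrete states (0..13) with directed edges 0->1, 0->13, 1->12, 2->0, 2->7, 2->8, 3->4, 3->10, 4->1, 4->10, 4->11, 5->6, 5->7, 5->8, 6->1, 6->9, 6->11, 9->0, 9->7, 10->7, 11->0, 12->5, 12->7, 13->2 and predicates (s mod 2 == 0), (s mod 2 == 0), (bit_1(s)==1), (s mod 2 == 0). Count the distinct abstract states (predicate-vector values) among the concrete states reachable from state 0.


BFS from 0:
Concrete reachable: {0, 1, 2, 5, 6, 7, 8, 9, 11, 12, 13}
Abstract via predicates (s mod 2 == 0), (s mod 2 == 0), (bit_1(s)==1), (s mod 2 == 0):
  (0,0,0,0) <- {1, 5, 9, 13}
  (0,0,1,0) <- {7, 11}
  (1,1,0,1) <- {0, 8, 12}
  (1,1,1,1) <- {2, 6}
Distinct abstract states = 4

4


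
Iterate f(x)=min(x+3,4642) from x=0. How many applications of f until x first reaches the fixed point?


Step 1: x=0, cap=4642, increment=3
Step 2: x grows by 3 each step until capped at 4642; fixed point is x=4642
Step 3: iterations = ceil(4642/3) = 1548

1548


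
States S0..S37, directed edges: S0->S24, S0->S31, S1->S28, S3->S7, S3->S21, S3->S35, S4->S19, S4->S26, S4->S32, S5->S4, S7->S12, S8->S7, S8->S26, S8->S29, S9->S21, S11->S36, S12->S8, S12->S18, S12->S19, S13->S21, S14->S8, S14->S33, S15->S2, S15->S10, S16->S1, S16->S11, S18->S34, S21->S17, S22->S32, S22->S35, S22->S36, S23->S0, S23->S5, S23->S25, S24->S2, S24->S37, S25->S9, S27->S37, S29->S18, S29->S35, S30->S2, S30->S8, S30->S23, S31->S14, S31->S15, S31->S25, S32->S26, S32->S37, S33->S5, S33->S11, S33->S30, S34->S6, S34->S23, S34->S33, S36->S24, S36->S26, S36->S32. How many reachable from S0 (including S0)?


BFS from S0:
  layer 0: {S0}
  layer 1: {S24, S31}
  layer 2: {S2, S14, S15, S25, S37}
  layer 3: {S8, S9, S10, S33}
  layer 4: {S5, S7, S11, S21, S26, S29, S30}
  layer 5: {S4, S12, S17, S18, S23, S35, S36}
  layer 6: {S19, S32, S34}
  layer 7: {S6}
Reachable set: {S0, S2, S4, S5, S6, S7, S8, S9, S10, S11, S12, S14, S15, S17, S18, S19, S21, S23, S24, S25, S26, S29, S30, S31, S32, S33, S34, S35, S36, S37}
Count = 30

30


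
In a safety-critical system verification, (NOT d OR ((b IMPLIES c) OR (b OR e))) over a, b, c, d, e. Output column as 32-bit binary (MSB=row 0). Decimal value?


Formula: (NOT d OR ((b IMPLIES c) OR (b OR e))) over a, b, c, d, e (32 rows)
Evaluate each row (bits = a,b,c,d,e, MSB first):
  row 0 [00000]: (NOT 0 OR ((0 IMPLIES 0) OR (0 OR 0))) -> 1
  row 1 [00001]: (NOT 0 OR ((0 IMPLIES 0) OR (0 OR 1))) -> 1
  row 2 [00010]: (NOT 1 OR ((0 IMPLIES 0) OR (0 OR 0))) -> 1
  row 3 [00011]: (NOT 1 OR ((0 IMPLIES 0) OR (0 OR 1))) -> 1
  row 4 [00100]: (NOT 0 OR ((0 IMPLIES 1) OR (0 OR 0))) -> 1
  row 5 [00101]: (NOT 0 OR ((0 IMPLIES 1) OR (0 OR 1))) -> 1
  row 6 [00110]: (NOT 1 OR ((0 IMPLIES 1) OR (0 OR 0))) -> 1
  row 7 [00111]: (NOT 1 OR ((0 IMPLIES 1) OR (0 OR 1))) -> 1
  row 8 [01000]: (NOT 0 OR ((1 IMPLIES 0) OR (1 OR 0))) -> 1
  row 9 [01001]: (NOT 0 OR ((1 IMPLIES 0) OR (1 OR 1))) -> 1
  row 10 [01010]: (NOT 1 OR ((1 IMPLIES 0) OR (1 OR 0))) -> 1
  row 11 [01011]: (NOT 1 OR ((1 IMPLIES 0) OR (1 OR 1))) -> 1
  row 12 [01100]: (NOT 0 OR ((1 IMPLIES 1) OR (1 OR 0))) -> 1
  row 13 [01101]: (NOT 0 OR ((1 IMPLIES 1) OR (1 OR 1))) -> 1
  row 14 [01110]: (NOT 1 OR ((1 IMPLIES 1) OR (1 OR 0))) -> 1
  row 15 [01111]: (NOT 1 OR ((1 IMPLIES 1) OR (1 OR 1))) -> 1
  row 16 [10000]: (NOT 0 OR ((0 IMPLIES 0) OR (0 OR 0))) -> 1
  row 17 [10001]: (NOT 0 OR ((0 IMPLIES 0) OR (0 OR 1))) -> 1
  row 18 [10010]: (NOT 1 OR ((0 IMPLIES 0) OR (0 OR 0))) -> 1
  row 19 [10011]: (NOT 1 OR ((0 IMPLIES 0) OR (0 OR 1))) -> 1
  row 20 [10100]: (NOT 0 OR ((0 IMPLIES 1) OR (0 OR 0))) -> 1
  row 21 [10101]: (NOT 0 OR ((0 IMPLIES 1) OR (0 OR 1))) -> 1
  row 22 [10110]: (NOT 1 OR ((0 IMPLIES 1) OR (0 OR 0))) -> 1
  row 23 [10111]: (NOT 1 OR ((0 IMPLIES 1) OR (0 OR 1))) -> 1
  row 24 [11000]: (NOT 0 OR ((1 IMPLIES 0) OR (1 OR 0))) -> 1
  row 25 [11001]: (NOT 0 OR ((1 IMPLIES 0) OR (1 OR 1))) -> 1
  row 26 [11010]: (NOT 1 OR ((1 IMPLIES 0) OR (1 OR 0))) -> 1
  row 27 [11011]: (NOT 1 OR ((1 IMPLIES 0) OR (1 OR 1))) -> 1
  row 28 [11100]: (NOT 0 OR ((1 IMPLIES 1) OR (1 OR 0))) -> 1
  row 29 [11101]: (NOT 0 OR ((1 IMPLIES 1) OR (1 OR 1))) -> 1
  row 30 [11110]: (NOT 1 OR ((1 IMPLIES 1) OR (1 OR 0))) -> 1
  row 31 [11111]: (NOT 1 OR ((1 IMPLIES 1) OR (1 OR 1))) -> 1
Full result column, 4 rows per line (a,b,c fixed per line; d,e runs 00..11 left to right):
  rows 0-3 [a,b,c=000]: 1111  = hex F
  rows 4-7 [a,b,c=001]: 1111  = hex F
  rows 8-11 [a,b,c=010]: 1111  = hex F
  rows 12-15 [a,b,c=011]: 1111  = hex F
  rows 16-19 [a,b,c=100]: 1111  = hex F
  rows 20-23 [a,b,c=101]: 1111  = hex F
  rows 24-27 [a,b,c=110]: 1111  = hex F
  rows 28-31 [a,b,c=111]: 1111  = hex F
Output column (row 0 .. row 31) = 11111111111111111111111111111111
Output column grouped in 4s = 1111 1111 1111 1111 1111 1111 1111 1111 = 0xFFFFFFFF
Convert to decimal digit by digit (value = value*16 + digit):
  F -> 15
  15*16 + 15 (F) = 255
  255*16 + 15 (F) = 4095
  4095*16 + 15 (F) = 65535
  65535*16 + 15 (F) = 1048575
  1048575*16 + 15 (F) = 16777215
  16777215*16 + 15 (F) = 268435455
  268435455*16 + 15 (F) = 4294967295
Decimal = 4294967295

4294967295


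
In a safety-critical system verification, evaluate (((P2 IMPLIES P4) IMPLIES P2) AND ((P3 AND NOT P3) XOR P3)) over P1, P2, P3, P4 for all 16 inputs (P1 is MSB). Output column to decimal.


Formula: (((P2 IMPLIES P4) IMPLIES P2) AND ((P3 AND NOT P3) XOR P3)) over P1, P2, P3, P4 (16 rows)
Evaluate each row (bits = P1,P2,P3,P4, MSB first):
  row 0 [0000]: (((0 IMPLIES 0) IMPLIES 0) AND ((0 AND NOT 0) XOR 0)) -> 0
  row 1 [0001]: (((0 IMPLIES 1) IMPLIES 0) AND ((0 AND NOT 0) XOR 0)) -> 0
  row 2 [0010]: (((0 IMPLIES 0) IMPLIES 0) AND ((1 AND NOT 1) XOR 1)) -> 0
  row 3 [0011]: (((0 IMPLIES 1) IMPLIES 0) AND ((1 AND NOT 1) XOR 1)) -> 0
  row 4 [0100]: (((1 IMPLIES 0) IMPLIES 1) AND ((0 AND NOT 0) XOR 0)) -> 0
  row 5 [0101]: (((1 IMPLIES 1) IMPLIES 1) AND ((0 AND NOT 0) XOR 0)) -> 0
  row 6 [0110]: (((1 IMPLIES 0) IMPLIES 1) AND ((1 AND NOT 1) XOR 1)) -> 1
  row 7 [0111]: (((1 IMPLIES 1) IMPLIES 1) AND ((1 AND NOT 1) XOR 1)) -> 1
  row 8 [1000]: (((0 IMPLIES 0) IMPLIES 0) AND ((0 AND NOT 0) XOR 0)) -> 0
  row 9 [1001]: (((0 IMPLIES 1) IMPLIES 0) AND ((0 AND NOT 0) XOR 0)) -> 0
  row 10 [1010]: (((0 IMPLIES 0) IMPLIES 0) AND ((1 AND NOT 1) XOR 1)) -> 0
  row 11 [1011]: (((0 IMPLIES 1) IMPLIES 0) AND ((1 AND NOT 1) XOR 1)) -> 0
  row 12 [1100]: (((1 IMPLIES 0) IMPLIES 1) AND ((0 AND NOT 0) XOR 0)) -> 0
  row 13 [1101]: (((1 IMPLIES 1) IMPLIES 1) AND ((0 AND NOT 0) XOR 0)) -> 0
  row 14 [1110]: (((1 IMPLIES 0) IMPLIES 1) AND ((1 AND NOT 1) XOR 1)) -> 1
  row 15 [1111]: (((1 IMPLIES 1) IMPLIES 1) AND ((1 AND NOT 1) XOR 1)) -> 1
Full result column, 4 rows per line (P1,P2 fixed per line; P3,P4 runs 00..11 left to right):
  rows 0-3 [P1,P2=00]: 0000  = hex 0
  rows 4-7 [P1,P2=01]: 0011  = hex 3
  rows 8-11 [P1,P2=10]: 0000  = hex 0
  rows 12-15 [P1,P2=11]: 0011  = hex 3
Output column (row 0 .. row 15) = 0000001100000011
Output column grouped in 4s = 0000 0011 0000 0011 = 0x0303
Convert to decimal digit by digit (value = value*16 + digit):
  0 -> 0
  0*16 + 3 = 3
  3*16 + 0 = 48
  48*16 + 3 = 771
Decimal = 771

771


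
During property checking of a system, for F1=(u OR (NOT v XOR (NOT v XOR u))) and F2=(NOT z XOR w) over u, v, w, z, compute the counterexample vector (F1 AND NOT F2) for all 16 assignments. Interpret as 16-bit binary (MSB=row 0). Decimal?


F1 = (u OR (NOT v XOR (NOT v XOR u)))
F2 = (NOT z XOR w)
Counterexample to F1=>F2 is where F1=1 and F2=0.
Evaluate each row (bits = u,v,w,z, MSB first):
  row 0 [0000]: F1=0 F2=1 -> F1&~F2 -> 0
  row 1 [0001]: F1=0 F2=0 -> F1&~F2 -> 0
  row 2 [0010]: F1=0 F2=0 -> F1&~F2 -> 0
  row 3 [0011]: F1=0 F2=1 -> F1&~F2 -> 0
  row 4 [0100]: F1=0 F2=1 -> F1&~F2 -> 0
  row 5 [0101]: F1=0 F2=0 -> F1&~F2 -> 0
  row 6 [0110]: F1=0 F2=0 -> F1&~F2 -> 0
  row 7 [0111]: F1=0 F2=1 -> F1&~F2 -> 0
  row 8 [1000]: F1=1 F2=1 -> F1&~F2 -> 0
  row 9 [1001]: F1=1 F2=0 -> F1&~F2 -> 1
  row 10 [1010]: F1=1 F2=0 -> F1&~F2 -> 1
  row 11 [1011]: F1=1 F2=1 -> F1&~F2 -> 0
  row 12 [1100]: F1=1 F2=1 -> F1&~F2 -> 0
  row 13 [1101]: F1=1 F2=0 -> F1&~F2 -> 1
  row 14 [1110]: F1=1 F2=0 -> F1&~F2 -> 1
  row 15 [1111]: F1=1 F2=1 -> F1&~F2 -> 0
Full result column, 4 rows per line (u,v fixed per line; w,z runs 00..11 left to right):
  rows 0-3 [u,v=00]: 0000  = hex 0
  rows 4-7 [u,v=01]: 0000  = hex 0
  rows 8-11 [u,v=10]: 0110  = hex 6
  rows 12-15 [u,v=11]: 0110  = hex 6
Counterexample vector (row 0 .. row 15) = 0000000001100110
Output column grouped in 4s = 0000 0000 0110 0110 = 0x0066
Convert to decimal digit by digit (value = value*16 + digit):
  0 -> 0
  0*16 + 0 = 0
  0*16 + 6 = 6
  6*16 + 6 = 102
Decimal = 102

102


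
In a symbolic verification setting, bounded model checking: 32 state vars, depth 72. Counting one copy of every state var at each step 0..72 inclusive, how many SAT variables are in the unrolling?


BMC unrolls to depth k, creating one copy of each state var for steps 0..k.
Step count = 72 + 1 = 73 (steps 0 through 72)
Vars per step = 32
Total = 32 * 73 = 2336

2336


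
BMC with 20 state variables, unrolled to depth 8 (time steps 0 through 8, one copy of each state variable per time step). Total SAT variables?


BMC unrolls to depth k, creating one copy of each state var for steps 0..k.
Step count = 8 + 1 = 9 (steps 0 through 8)
Vars per step = 20
Total = 20 * 9 = 180

180


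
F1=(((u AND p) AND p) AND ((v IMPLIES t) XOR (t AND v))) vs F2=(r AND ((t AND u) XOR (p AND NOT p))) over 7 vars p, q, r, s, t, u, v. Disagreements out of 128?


F1 = (((u AND p) AND p) AND ((v IMPLIES t) XOR (t AND v)))
F2 = (r AND ((t AND u) XOR (p AND NOT p)))
Evaluate both on each of 128 rows (bits = p,q,r,s,t,u,v):
  row 0 [0000000]: F1=0 F2=0 -> 0
  row 1 [0000001]: F1=0 F2=0 -> 0
  row 2 [0000010]: F1=0 F2=0 -> 0
  row 3 [0000011]: F1=0 F2=0 -> 0
  row 4 [0000100]: F1=0 F2=0 -> 0
  (every remaining row is evaluated the same way; all 128 results are listed next)
Full result column, 8 rows per line (p,q,r,s fixed per line; t,u,v runs 000..111 left to right):
  rows 0-7 [p,q,r,s=0000]: 00000000  (ones: 0)
  rows 8-15 [p,q,r,s=0001]: 00000000  (ones: 0)
  rows 16-23 [p,q,r,s=0010]: 00000011  (ones: 2)
  rows 24-31 [p,q,r,s=0011]: 00000011  (ones: 2)
  rows 32-39 [p,q,r,s=0100]: 00000000  (ones: 0)
  rows 40-47 [p,q,r,s=0101]: 00000000  (ones: 0)
  rows 48-55 [p,q,r,s=0110]: 00000011  (ones: 2)
  rows 56-63 [p,q,r,s=0111]: 00000011  (ones: 2)
  rows 64-71 [p,q,r,s=1000]: 00100010  (ones: 2)
  rows 72-79 [p,q,r,s=1001]: 00100010  (ones: 2)
  rows 80-87 [p,q,r,s=1010]: 00100001  (ones: 2)
  rows 88-95 [p,q,r,s=1011]: 00100001  (ones: 2)
  rows 96-103 [p,q,r,s=1100]: 00100010  (ones: 2)
  rows 104-111 [p,q,r,s=1101]: 00100010  (ones: 2)
  rows 112-119 [p,q,r,s=1110]: 00100001  (ones: 2)
  rows 120-127 [p,q,r,s=1111]: 00100001  (ones: 2)
Disagreements = 0+0+2+2+0+0+2+2+2+2+2+2+2+2+2+2 = 24

24


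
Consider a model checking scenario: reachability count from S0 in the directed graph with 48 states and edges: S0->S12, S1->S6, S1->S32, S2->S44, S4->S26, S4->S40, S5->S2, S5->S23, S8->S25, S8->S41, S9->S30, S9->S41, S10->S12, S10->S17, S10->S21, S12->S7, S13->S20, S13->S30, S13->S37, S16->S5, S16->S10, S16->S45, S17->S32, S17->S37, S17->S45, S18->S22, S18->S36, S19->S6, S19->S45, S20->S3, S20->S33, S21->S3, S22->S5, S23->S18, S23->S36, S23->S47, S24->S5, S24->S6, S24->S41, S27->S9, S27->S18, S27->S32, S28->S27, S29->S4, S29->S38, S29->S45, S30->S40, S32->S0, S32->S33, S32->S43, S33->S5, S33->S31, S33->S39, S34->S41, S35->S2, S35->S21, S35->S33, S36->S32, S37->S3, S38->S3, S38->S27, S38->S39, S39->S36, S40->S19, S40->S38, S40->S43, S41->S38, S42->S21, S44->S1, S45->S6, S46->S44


BFS from S0:
  layer 0: {S0}
  layer 1: {S12}
  layer 2: {S7}
Reachable set: {S0, S7, S12}
Count = 3

3


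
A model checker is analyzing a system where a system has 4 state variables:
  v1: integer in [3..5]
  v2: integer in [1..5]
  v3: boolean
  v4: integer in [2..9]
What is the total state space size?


State space = product of domain sizes of all variables.
Domain sizes:
  v1 (integer in [3..5]): 3
  v2 (integer in [1..5]): 5
  v3 (boolean): 2
  v4 (integer in [2..9]): 8
Product = 3 * 5 * 2 * 8 = 240

240


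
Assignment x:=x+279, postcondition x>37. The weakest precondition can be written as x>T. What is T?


Formula: wp(x:=E, P) = P[E/x] (substitute E for x in postcondition)
Step 1: Postcondition: x>37
Step 2: Substitute x+279 for x: x+279>37
Step 3: Solve for x: x > 37-279 = -242

-242


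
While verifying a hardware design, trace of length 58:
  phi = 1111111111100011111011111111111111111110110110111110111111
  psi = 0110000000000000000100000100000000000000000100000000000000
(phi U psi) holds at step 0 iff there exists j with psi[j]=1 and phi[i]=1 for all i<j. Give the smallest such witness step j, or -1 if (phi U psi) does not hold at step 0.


(phi U psi) at 0: need smallest j with psi[j]=1 and phi[i]=1 for all i in [0,j).
Scan from step 0:
  step 0: phi=1, psi=0 -> continue
  step 1: psi=1 and phi held for [0,1) -> witness found
Witness step = 1

1


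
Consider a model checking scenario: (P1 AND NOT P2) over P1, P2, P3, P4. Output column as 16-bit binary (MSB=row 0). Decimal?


Formula: (P1 AND NOT P2) over P1, P2, P3, P4 (16 rows)
Evaluate each row (bits = P1,P2,P3,P4, MSB first):
  row 0 [0000]: (0 AND NOT 0) -> 0
  row 1 [0001]: (0 AND NOT 0) -> 0
  row 2 [0010]: (0 AND NOT 0) -> 0
  row 3 [0011]: (0 AND NOT 0) -> 0
  row 4 [0100]: (0 AND NOT 1) -> 0
  row 5 [0101]: (0 AND NOT 1) -> 0
  row 6 [0110]: (0 AND NOT 1) -> 0
  row 7 [0111]: (0 AND NOT 1) -> 0
  row 8 [1000]: (1 AND NOT 0) -> 1
  row 9 [1001]: (1 AND NOT 0) -> 1
  row 10 [1010]: (1 AND NOT 0) -> 1
  row 11 [1011]: (1 AND NOT 0) -> 1
  row 12 [1100]: (1 AND NOT 1) -> 0
  row 13 [1101]: (1 AND NOT 1) -> 0
  row 14 [1110]: (1 AND NOT 1) -> 0
  row 15 [1111]: (1 AND NOT 1) -> 0
Full result column, 4 rows per line (P1,P2 fixed per line; P3,P4 runs 00..11 left to right):
  rows 0-3 [P1,P2=00]: 0000  = hex 0
  rows 4-7 [P1,P2=01]: 0000  = hex 0
  rows 8-11 [P1,P2=10]: 1111  = hex F
  rows 12-15 [P1,P2=11]: 0000  = hex 0
Output column (row 0 .. row 15) = 0000000011110000
Output column grouped in 4s = 0000 0000 1111 0000 = 0x00F0
Convert to decimal digit by digit (value = value*16 + digit):
  0 -> 0
  0*16 + 0 = 0
  0*16 + 15 (F) = 15
  15*16 + 0 = 240
Decimal = 240

240


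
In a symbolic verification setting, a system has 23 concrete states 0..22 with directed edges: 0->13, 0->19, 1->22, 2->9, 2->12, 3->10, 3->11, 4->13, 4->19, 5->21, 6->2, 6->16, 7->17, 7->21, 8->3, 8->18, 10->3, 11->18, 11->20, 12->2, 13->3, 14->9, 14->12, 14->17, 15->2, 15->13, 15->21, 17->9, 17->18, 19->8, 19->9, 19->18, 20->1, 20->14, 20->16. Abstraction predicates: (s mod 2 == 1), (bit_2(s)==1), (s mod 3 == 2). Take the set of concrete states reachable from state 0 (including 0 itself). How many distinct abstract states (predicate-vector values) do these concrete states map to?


BFS from 0:
Concrete reachable: {0, 1, 2, 3, 8, 9, 10, 11, 12, 13, 14, 16, 17, 18, 19, 20, 22}
Abstract via predicates (s mod 2 == 1), (bit_2(s)==1), (s mod 3 == 2):
  (0,0,0) <- {0, 10, 16, 18}
  (0,0,1) <- {2, 8}
  (0,1,0) <- {12, 22}
  (0,1,1) <- {14, 20}
  (1,0,0) <- {1, 3, 9, 19}
  (1,0,1) <- {11, 17}
  (1,1,0) <- {13}
Distinct abstract states = 7

7


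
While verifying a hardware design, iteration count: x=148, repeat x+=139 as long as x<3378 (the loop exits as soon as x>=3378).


Step 1: x goes from 148 toward 3378 by 139; the body runs while x<3378, so iterations = ceil((bound-start)/step)
Step 2: Distance=3230
Step 3: ceil(3230/139)=24

24


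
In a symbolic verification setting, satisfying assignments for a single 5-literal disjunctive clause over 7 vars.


Step 1: Total=2^7=128
Step 2: Unsat when all 5 false: 2^2=4
Step 3: Sat=128-4=124

124


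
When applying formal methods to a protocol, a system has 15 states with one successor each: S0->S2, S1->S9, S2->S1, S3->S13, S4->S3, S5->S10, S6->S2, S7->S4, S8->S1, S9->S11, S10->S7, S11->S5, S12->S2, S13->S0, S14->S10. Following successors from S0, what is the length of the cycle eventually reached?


Trace from S0 until a state repeats:
  S0 -> S2 -> S1 -> S9 -> S11 -> S5 -> S10 -> S7 -> S4 -> S3 -> S13 -> S0
S0 first seen at step 0, revisited at step 11.
Cycle length = 11 - 0 = 11

11


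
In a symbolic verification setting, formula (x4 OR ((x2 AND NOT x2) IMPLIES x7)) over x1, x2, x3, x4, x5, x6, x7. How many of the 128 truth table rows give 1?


Formula: (x4 OR ((x2 AND NOT x2) IMPLIES x7)) over 7 vars (128 rows)
Evaluate each row (x1, x2, x3, x4, x5, x6, x7 as bits, MSB first):
  row 0 [0000000]: (0 OR ((0 AND NOT 0) IMPLIES 0)) -> 1
  row 1 [0000001]: (0 OR ((0 AND NOT 0) IMPLIES 1)) -> 1
  row 2 [0000010]: (0 OR ((0 AND NOT 0) IMPLIES 0)) -> 1
  row 3 [0000011]: (0 OR ((0 AND NOT 0) IMPLIES 1)) -> 1
  row 4 [0000100]: (0 OR ((0 AND NOT 0) IMPLIES 0)) -> 1
  (every remaining row is evaluated the same way; all 128 results are listed next)
Full result column, 8 rows per line (x1,x2,x3,x4 fixed per line; x5,x6,x7 runs 000..111 left to right):
  rows 0-7 [x1,x2,x3,x4=0000]: 11111111  (ones: 8)
  rows 8-15 [x1,x2,x3,x4=0001]: 11111111  (ones: 8)
  rows 16-23 [x1,x2,x3,x4=0010]: 11111111  (ones: 8)
  rows 24-31 [x1,x2,x3,x4=0011]: 11111111  (ones: 8)
  rows 32-39 [x1,x2,x3,x4=0100]: 11111111  (ones: 8)
  rows 40-47 [x1,x2,x3,x4=0101]: 11111111  (ones: 8)
  rows 48-55 [x1,x2,x3,x4=0110]: 11111111  (ones: 8)
  rows 56-63 [x1,x2,x3,x4=0111]: 11111111  (ones: 8)
  rows 64-71 [x1,x2,x3,x4=1000]: 11111111  (ones: 8)
  rows 72-79 [x1,x2,x3,x4=1001]: 11111111  (ones: 8)
  rows 80-87 [x1,x2,x3,x4=1010]: 11111111  (ones: 8)
  rows 88-95 [x1,x2,x3,x4=1011]: 11111111  (ones: 8)
  rows 96-103 [x1,x2,x3,x4=1100]: 11111111  (ones: 8)
  rows 104-111 [x1,x2,x3,x4=1101]: 11111111  (ones: 8)
  rows 112-119 [x1,x2,x3,x4=1110]: 11111111  (ones: 8)
  rows 120-127 [x1,x2,x3,x4=1111]: 11111111  (ones: 8)
Count of 1-rows = 8+8+8+8+8+8+8+8+8+8+8+8+8+8+8+8 = 128

128


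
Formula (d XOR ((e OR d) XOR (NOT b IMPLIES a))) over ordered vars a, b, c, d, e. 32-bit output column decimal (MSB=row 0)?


Formula: (d XOR ((e OR d) XOR (NOT b IMPLIES a))) over a, b, c, d, e (32 rows)
Evaluate each row (bits = a,b,c,d,e, MSB first):
  row 0 [00000]: (0 XOR ((0 OR 0) XOR (NOT 0 IMPLIES 0))) -> 0
  row 1 [00001]: (0 XOR ((1 OR 0) XOR (NOT 0 IMPLIES 0))) -> 1
  row 2 [00010]: (1 XOR ((0 OR 1) XOR (NOT 0 IMPLIES 0))) -> 0
  row 3 [00011]: (1 XOR ((1 OR 1) XOR (NOT 0 IMPLIES 0))) -> 0
  row 4 [00100]: (0 XOR ((0 OR 0) XOR (NOT 0 IMPLIES 0))) -> 0
  row 5 [00101]: (0 XOR ((1 OR 0) XOR (NOT 0 IMPLIES 0))) -> 1
  row 6 [00110]: (1 XOR ((0 OR 1) XOR (NOT 0 IMPLIES 0))) -> 0
  row 7 [00111]: (1 XOR ((1 OR 1) XOR (NOT 0 IMPLIES 0))) -> 0
  row 8 [01000]: (0 XOR ((0 OR 0) XOR (NOT 1 IMPLIES 0))) -> 1
  row 9 [01001]: (0 XOR ((1 OR 0) XOR (NOT 1 IMPLIES 0))) -> 0
  row 10 [01010]: (1 XOR ((0 OR 1) XOR (NOT 1 IMPLIES 0))) -> 1
  row 11 [01011]: (1 XOR ((1 OR 1) XOR (NOT 1 IMPLIES 0))) -> 1
  row 12 [01100]: (0 XOR ((0 OR 0) XOR (NOT 1 IMPLIES 0))) -> 1
  row 13 [01101]: (0 XOR ((1 OR 0) XOR (NOT 1 IMPLIES 0))) -> 0
  row 14 [01110]: (1 XOR ((0 OR 1) XOR (NOT 1 IMPLIES 0))) -> 1
  row 15 [01111]: (1 XOR ((1 OR 1) XOR (NOT 1 IMPLIES 0))) -> 1
  row 16 [10000]: (0 XOR ((0 OR 0) XOR (NOT 0 IMPLIES 1))) -> 1
  row 17 [10001]: (0 XOR ((1 OR 0) XOR (NOT 0 IMPLIES 1))) -> 0
  row 18 [10010]: (1 XOR ((0 OR 1) XOR (NOT 0 IMPLIES 1))) -> 1
  row 19 [10011]: (1 XOR ((1 OR 1) XOR (NOT 0 IMPLIES 1))) -> 1
  row 20 [10100]: (0 XOR ((0 OR 0) XOR (NOT 0 IMPLIES 1))) -> 1
  row 21 [10101]: (0 XOR ((1 OR 0) XOR (NOT 0 IMPLIES 1))) -> 0
  row 22 [10110]: (1 XOR ((0 OR 1) XOR (NOT 0 IMPLIES 1))) -> 1
  row 23 [10111]: (1 XOR ((1 OR 1) XOR (NOT 0 IMPLIES 1))) -> 1
  row 24 [11000]: (0 XOR ((0 OR 0) XOR (NOT 1 IMPLIES 1))) -> 1
  row 25 [11001]: (0 XOR ((1 OR 0) XOR (NOT 1 IMPLIES 1))) -> 0
  row 26 [11010]: (1 XOR ((0 OR 1) XOR (NOT 1 IMPLIES 1))) -> 1
  row 27 [11011]: (1 XOR ((1 OR 1) XOR (NOT 1 IMPLIES 1))) -> 1
  row 28 [11100]: (0 XOR ((0 OR 0) XOR (NOT 1 IMPLIES 1))) -> 1
  row 29 [11101]: (0 XOR ((1 OR 0) XOR (NOT 1 IMPLIES 1))) -> 0
  row 30 [11110]: (1 XOR ((0 OR 1) XOR (NOT 1 IMPLIES 1))) -> 1
  row 31 [11111]: (1 XOR ((1 OR 1) XOR (NOT 1 IMPLIES 1))) -> 1
Full result column, 4 rows per line (a,b,c fixed per line; d,e runs 00..11 left to right):
  rows 0-3 [a,b,c=000]: 0100  = hex 4
  rows 4-7 [a,b,c=001]: 0100  = hex 4
  rows 8-11 [a,b,c=010]: 1011  = hex B
  rows 12-15 [a,b,c=011]: 1011  = hex B
  rows 16-19 [a,b,c=100]: 1011  = hex B
  rows 20-23 [a,b,c=101]: 1011  = hex B
  rows 24-27 [a,b,c=110]: 1011  = hex B
  rows 28-31 [a,b,c=111]: 1011  = hex B
Output column (row 0 .. row 31) = 01000100101110111011101110111011
Output column grouped in 4s = 0100 0100 1011 1011 1011 1011 1011 1011 = 0x44BBBBBB
Convert to decimal digit by digit (value = value*16 + digit):
  4 -> 4
  4*16 + 4 = 68
  68*16 + 11 (B) = 1099
  1099*16 + 11 (B) = 17595
  17595*16 + 11 (B) = 281531
  281531*16 + 11 (B) = 4504507
  4504507*16 + 11 (B) = 72072123
  72072123*16 + 11 (B) = 1153153979
Decimal = 1153153979

1153153979
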